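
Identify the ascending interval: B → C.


Step by step:
Letter names: B → C spans 2 letter names → a 2nd
Semitones: B → C = 1 half-step
A 2nd of 1 semitone is a minor 2nd
= minor 2nd


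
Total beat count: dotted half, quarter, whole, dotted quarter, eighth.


Step by step:
Beat values:
  dotted half = 3 beats
  quarter = 1 beat
  whole = 4 beats
  dotted quarter = 1.5 beats
  eighth = 0.5 beats
Sum = 3 + 1 + 4 + 1.5 + 0.5
= 10 beats


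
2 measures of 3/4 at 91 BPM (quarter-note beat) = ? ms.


Quarter-note beat duration = 60000 / 91 ms
Beats per measure (3/4) = 3
One measure = 3 × 60000 / 91 = 180000 / 91 ms
2 measures = 2 × 180000 / 91 = 360000 / 91
= 3956.0 ms


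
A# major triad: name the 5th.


Major triad = root + major 3rd (4 semitones) + perfect 5th (7 semitones)
A triad on A# stacks thirds, so the chord tones use letter names A-C-E
Root: A#
Major 3rd above A#: C##
Perfect 5th above A#: E#
The 5th = E#


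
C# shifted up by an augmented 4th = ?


Working:
augmented 4th: 4 letter names, 6 semitones
Letter: C + 3 → F
Pitch: C# + 6 semitones, spelled as an F → F##
= F##


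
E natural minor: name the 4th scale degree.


Working:
Natural minor scale pattern: W-H-W-W-H-W-W (2-1-2-2-1-2-2 semitones)
Starting from E:
  E + 2 semitones → F#
  F# + 1 semitone → G
  G + 2 semitones → A
  A + 2 semitones → B
  B + 1 semitone → C
  C + 2 semitones → D
  D + 2 semitones → E
Scale: E F# G A B C D
Degree 4 = A


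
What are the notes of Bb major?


Step by step:
Major scale pattern: W-W-H-W-W-W-H (2-2-1-2-2-2-1 semitones)
Starting from Bb:
  Bb + 2 semitones → C
  C + 2 semitones → D
  D + 1 semitone → Eb
  Eb + 2 semitones → F
  F + 2 semitones → G
  G + 2 semitones → A
  A + 1 semitone → Bb
Scale = Bb C D Eb F G A


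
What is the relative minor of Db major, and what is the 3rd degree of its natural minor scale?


Solution.
The relative minor shares the major's key signature and starts on its 6th degree
6th degree = a major 6th above the tonic; a major 6th above Db is Bb
→ relative minor of Db major is Bb minor
Bb natural minor scale: Bb C Db Eb F Gb Ab
= Bb minor; 3rd degree = Db


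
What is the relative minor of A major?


Step by step:
The relative minor shares the major's key signature and starts on its 6th degree
6th degree = a major 6th above the tonic; a major 6th above A is F#
→ relative minor of A major is F# minor
= F# minor


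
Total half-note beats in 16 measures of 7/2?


Step by step:
Time signature 7/2: the bottom number 2 means the half note gets one count
The top number 7 means 7 half-note beats per measure
Total = 7 × 16 measures
= 112 half-note beats


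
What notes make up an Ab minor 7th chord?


Step by step:
Minor 7th chord = root + minor 3rd + perfect 5th + minor 7th
Seventh chords stack in thirds, so the letter names are A-C-E-G
Root: Ab
Minor 3rd above Ab: Cb
Perfect 5th above Ab: Eb
Minor 7th above Ab: Gb
Chord = Ab Cb Eb Gb


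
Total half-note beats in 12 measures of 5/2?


Step by step:
Time signature 5/2: the bottom number 2 means the half note gets one count
The top number 5 means 5 half-note beats per measure
Total = 5 × 12 measures
= 60 half-note beats


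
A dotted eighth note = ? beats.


Base eighth note = 1/2 beats
Dot 1 adds half the previous value: +1/4
One dotted eighth = 1/2 + 1/4 = 3/4
= 3/4 beats


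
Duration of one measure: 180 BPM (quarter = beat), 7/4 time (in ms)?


Quarter-note beat duration = 60000 / 180 ms
Beats per measure (7/4) = 7
One measure = 7 × 60000 / 180 = 420000 / 180 ms
= 2333.3 ms


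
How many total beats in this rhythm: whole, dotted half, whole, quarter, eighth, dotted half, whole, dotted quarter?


Let's work it out.
Beat values:
  whole = 4 beats
  dotted half = 3 beats
  whole = 4 beats
  quarter = 1 beat
  eighth = 0.5 beats
  dotted half = 3 beats
  whole = 4 beats
  dotted quarter = 1.5 beats
Sum = 4 + 3 + 4 + 1 + 0.5 + 3 + 4 + 1.5
= 21 beats


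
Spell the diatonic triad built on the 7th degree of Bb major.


Bb major scale: Bb C D Eb F G A
Diatonic triad on degree 7 stacks scale notes 7, 2, 4: A C Eb
A→C = 3 semitones; A→Eb = 6 semitones → diminished triad
= A C Eb (diminished)


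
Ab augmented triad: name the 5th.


Solution.
Augmented triad = root + major 3rd (4 semitones) + augmented 5th (8 semitones)
A triad on Ab stacks thirds, so the chord tones use letter names A-C-E
Root: Ab
Major 3rd above Ab: C
Augmented 5th above Ab: E
The 5th = E


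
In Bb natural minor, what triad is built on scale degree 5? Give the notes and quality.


Solution.
Bb natural minor scale: Bb C Db Eb F Gb Ab
Diatonic triad on degree 5 stacks scale notes 5, 7, 2: F Ab C
F→Ab = 3 semitones; F→C = 7 semitones → minor triad
= F Ab C (minor)


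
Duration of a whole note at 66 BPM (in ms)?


One quarter-note beat = 60000 / BPM = 60000 / 66 ms
Whole note = 4 × quarter note
Duration = 4 × 60000 / 66 = 240000 / 66
= 3636.4 ms


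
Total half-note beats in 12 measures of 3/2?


Reasoning:
Time signature 3/2: the bottom number 2 means the half note gets one count
The top number 3 means 3 half-note beats per measure
Total = 3 × 12 measures
= 36 half-note beats


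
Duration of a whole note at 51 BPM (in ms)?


Reasoning:
One quarter-note beat = 60000 / BPM = 60000 / 51 ms
Whole note = 4 × quarter note
Duration = 4 × 60000 / 51 = 240000 / 51
= 4705.9 ms


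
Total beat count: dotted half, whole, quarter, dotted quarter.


Solution.
Beat values:
  dotted half = 3 beats
  whole = 4 beats
  quarter = 1 beat
  dotted quarter = 1.5 beats
Sum = 3 + 4 + 1 + 1.5
= 9.5 beats


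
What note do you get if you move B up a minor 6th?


Working:
minor 6th: 6 letter names, 8 semitones
Letter: B + 5 → G
Pitch: B + 8 semitones, spelled as a G → G
= G


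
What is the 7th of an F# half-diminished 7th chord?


Reasoning:
Half-diminished 7th chord = root + minor 3rd + diminished 5th + minor 7th
Seventh chords stack in thirds, so the letter names are F-A-C-E
Root: F#
Minor 3rd above F#: A
Diminished 5th above F#: C
Minor 7th above F#: E
The 7th = E


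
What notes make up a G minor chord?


Reasoning:
Minor triad = root + minor 3rd (3 semitones) + perfect 5th (7 semitones)
A triad on G stacks thirds, so the chord tones use letter names G-B-D
Root: G
Minor 3rd above G: Bb
Perfect 5th above G: D
Chord = G Bb D


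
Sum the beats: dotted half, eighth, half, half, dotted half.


Solution.
Beat values:
  dotted half = 3 beats
  eighth = 0.5 beats
  half = 2 beats
  half = 2 beats
  dotted half = 3 beats
Sum = 3 + 0.5 + 2 + 2 + 3
= 10.5 beats


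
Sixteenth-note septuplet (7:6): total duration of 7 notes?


Reasoning:
Septuplet: 7 notes occupy the space of 6 sixteenth notes
Space = 6 × 1/4 = 3/2 beats
Each septuplet note = 3/2 / 7 = 3/14 beats
7 notes = 7 × 3/14 = 3/2
= 3/2 beats


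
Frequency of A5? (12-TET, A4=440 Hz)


f = 440 × 2^(n/12) where n = semitones from A4
A5: 12 semitones from A4
f = 440 × 2^(12/12)
f = 880.00 Hz


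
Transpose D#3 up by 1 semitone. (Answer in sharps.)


Let's work it out.
D#3: chromatic position 3 in octave 3 → absolute = 3×12 + 3 = 39
Transpose up 1: 39 + 1 = 40
40 = 3×12 + 4 → E in octave 3
Result = E3


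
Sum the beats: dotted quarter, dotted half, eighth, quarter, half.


Beat values:
  dotted quarter = 1.5 beats
  dotted half = 3 beats
  eighth = 0.5 beats
  quarter = 1 beat
  half = 2 beats
Sum = 1.5 + 3 + 0.5 + 1 + 2
= 8 beats


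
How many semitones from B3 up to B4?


Let's work it out.
Absolute semitone position = octave×12 + chromatic position
B3: 3×12 + 11 = 47
B4: 4×12 + 11 = 59
Difference = 59 - 47 = 12
= 12 semitones


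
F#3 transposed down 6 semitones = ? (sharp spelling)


F#3: chromatic position 6 in octave 3 → absolute = 3×12 + 6 = 42
Transpose down 6: 42 - 6 = 36
36 = 3×12 + 0 → C in octave 3
Result = C3


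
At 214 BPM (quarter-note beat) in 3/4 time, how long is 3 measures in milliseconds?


Solution.
Quarter-note beat duration = 60000 / 214 ms
Beats per measure (3/4) = 3
One measure = 3 × 60000 / 214 = 180000 / 214 ms
3 measures = 3 × 180000 / 214 = 540000 / 214
= 2523.4 ms


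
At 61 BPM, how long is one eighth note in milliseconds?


One quarter-note beat = 60000 / BPM = 60000 / 61 ms
Eighth note = 1/2 × quarter note
Duration = 1/2 × 60000 / 61 = 30000 / 61
= 491.8 ms


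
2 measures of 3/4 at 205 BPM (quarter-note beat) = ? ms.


Step by step:
Quarter-note beat duration = 60000 / 205 ms
Beats per measure (3/4) = 3
One measure = 3 × 60000 / 205 = 180000 / 205 ms
2 measures = 2 × 180000 / 205 = 360000 / 205
= 1756.1 ms


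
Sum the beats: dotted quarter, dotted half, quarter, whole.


Reasoning:
Beat values:
  dotted quarter = 1.5 beats
  dotted half = 3 beats
  quarter = 1 beat
  whole = 4 beats
Sum = 1.5 + 3 + 1 + 4
= 9.5 beats


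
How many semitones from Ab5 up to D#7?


Reasoning:
Absolute semitone position = octave×12 + chromatic position
Ab5: 5×12 + 8 = 68
D#7: 7×12 + 3 = 87
Difference = 87 - 68 = 19
= 19 semitones


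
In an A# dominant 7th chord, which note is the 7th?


Let's work it out.
Dominant 7th chord = root + major 3rd + perfect 5th + minor 7th
Seventh chords stack in thirds, so the letter names are A-C-E-G
Root: A#
Major 3rd above A#: C##
Perfect 5th above A#: E#
Minor 7th above A#: G#
The 7th = G#


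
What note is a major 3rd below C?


A 3rd spans 3 letter names, so from C we land on A
A major 3rd = 4 semitones below C
Spell A at that pitch: Ab
= Ab


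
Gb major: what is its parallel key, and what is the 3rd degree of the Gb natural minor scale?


Parallel keys share the same tonic but differ in mode
Gb major → parallel is Gb minor
Gb natural minor scale: Gb Ab Bbb Cb Db Ebb Fb
= Gb minor; 3rd degree = Bbb


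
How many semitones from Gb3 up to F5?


Reasoning:
Absolute semitone position = octave×12 + chromatic position
Gb3: 3×12 + 6 = 42
F5: 5×12 + 5 = 65
Difference = 65 - 42 = 23
= 23 semitones


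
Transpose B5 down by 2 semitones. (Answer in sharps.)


Solution.
B5: chromatic position 11 in octave 5 → absolute = 5×12 + 11 = 71
Transpose down 2: 71 - 2 = 69
69 = 5×12 + 9 → A in octave 5
Result = A5


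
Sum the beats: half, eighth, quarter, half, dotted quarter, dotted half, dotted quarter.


Step by step:
Beat values:
  half = 2 beats
  eighth = 0.5 beats
  quarter = 1 beat
  half = 2 beats
  dotted quarter = 1.5 beats
  dotted half = 3 beats
  dotted quarter = 1.5 beats
Sum = 2 + 0.5 + 1 + 2 + 1.5 + 3 + 1.5
= 11.5 beats


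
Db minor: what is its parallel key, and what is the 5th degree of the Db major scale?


Reasoning:
Parallel keys share the same tonic but differ in mode
Db minor → parallel is Db major
Db major scale: Db Eb F Gb Ab Bb C
= Db major; 5th degree = Ab


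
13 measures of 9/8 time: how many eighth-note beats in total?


Working:
Time signature 9/8: the bottom number 8 means the eighth note gets one count
The top number 9 means 9 eighth-note beats per measure
Total = 9 × 13 measures
= 117 eighth-note beats


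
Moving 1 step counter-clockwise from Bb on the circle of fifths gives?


Solution.
Each counter-clockwise step moves down a perfect 5th (= up a perfect 4th)
From Bb: Bb → Eb
= Eb


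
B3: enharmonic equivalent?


Step by step:
Enharmonic notes sound the same pitch but are spelled with different letter names
B and Cb name the same pitch class
Octave numbers change at C, so B3 = Cb4
= Cb4


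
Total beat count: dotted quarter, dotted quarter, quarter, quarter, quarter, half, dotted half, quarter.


Working:
Beat values:
  dotted quarter = 1.5 beats
  dotted quarter = 1.5 beats
  quarter = 1 beat
  quarter = 1 beat
  quarter = 1 beat
  half = 2 beats
  dotted half = 3 beats
  quarter = 1 beat
Sum = 1.5 + 1.5 + 1 + 1 + 1 + 2 + 3 + 1
= 12 beats


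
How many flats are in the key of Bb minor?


Flat minor keys: A(0), D(1), G(2), C(3), F(4), Bb(5), Eb(6), Ab(7)
Bb minor has 5 flats
Order of flats: Bb Eb Ab Db Gb Cb Fb → first 5: Bb, Eb, Ab, Db, Gb
= 5 flats


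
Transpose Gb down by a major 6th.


Reasoning:
major 6th: 6 letter names, 9 semitones
Letter: G - 5 → B
Pitch: Gb - 9 semitones, spelled as a B → Bbb
= Bbb


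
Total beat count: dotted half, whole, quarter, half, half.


Beat values:
  dotted half = 3 beats
  whole = 4 beats
  quarter = 1 beat
  half = 2 beats
  half = 2 beats
Sum = 3 + 4 + 1 + 2 + 2
= 12 beats


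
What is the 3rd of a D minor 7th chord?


Minor 7th chord = root + minor 3rd + perfect 5th + minor 7th
Seventh chords stack in thirds, so the letter names are D-F-A-C
Root: D
Minor 3rd above D: F
Perfect 5th above D: A
Minor 7th above D: C
The 3rd = F


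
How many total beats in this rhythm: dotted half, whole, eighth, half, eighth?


Working:
Beat values:
  dotted half = 3 beats
  whole = 4 beats
  eighth = 0.5 beats
  half = 2 beats
  eighth = 0.5 beats
Sum = 3 + 4 + 0.5 + 2 + 0.5
= 10 beats


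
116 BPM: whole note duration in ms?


Working:
One quarter-note beat = 60000 / BPM = 60000 / 116 ms
Whole note = 4 × quarter note
Duration = 4 × 60000 / 116 = 240000 / 116
= 2069.0 ms


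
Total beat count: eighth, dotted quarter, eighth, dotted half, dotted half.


Solution.
Beat values:
  eighth = 0.5 beats
  dotted quarter = 1.5 beats
  eighth = 0.5 beats
  dotted half = 3 beats
  dotted half = 3 beats
Sum = 0.5 + 1.5 + 0.5 + 3 + 3
= 8.5 beats


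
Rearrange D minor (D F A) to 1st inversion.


Solution.
Root position: D F A
1st inversion: move root up an octave
Bass note: F
Notes (bottom to top) = F A D


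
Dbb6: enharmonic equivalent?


Enharmonic notes sound the same pitch but are spelled with different letter names
Dbb and C name the same pitch class
= C6


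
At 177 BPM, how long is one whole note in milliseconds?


Working:
One quarter-note beat = 60000 / BPM = 60000 / 177 ms
Whole note = 4 × quarter note
Duration = 4 × 60000 / 177 = 240000 / 177
= 1355.9 ms


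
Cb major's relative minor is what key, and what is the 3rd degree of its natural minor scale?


The relative minor shares the major's key signature and starts on its 6th degree
6th degree = a major 6th above the tonic; a major 6th above Cb is Ab
→ relative minor of Cb major is Ab minor
Ab natural minor scale: Ab Bb Cb Db Eb Fb Gb
= Ab minor; 3rd degree = Cb


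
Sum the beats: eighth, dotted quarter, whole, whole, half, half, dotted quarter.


Working:
Beat values:
  eighth = 0.5 beats
  dotted quarter = 1.5 beats
  whole = 4 beats
  whole = 4 beats
  half = 2 beats
  half = 2 beats
  dotted quarter = 1.5 beats
Sum = 0.5 + 1.5 + 4 + 4 + 2 + 2 + 1.5
= 15.5 beats


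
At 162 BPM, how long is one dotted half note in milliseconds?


Solution.
One quarter-note beat = 60000 / BPM = 60000 / 162 ms
Dotted half note = 3 × quarter note
Duration = 3 × 60000 / 162 = 180000 / 162
= 1111.1 ms


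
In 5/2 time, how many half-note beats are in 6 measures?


Reasoning:
Time signature 5/2: the bottom number 2 means the half note gets one count
The top number 5 means 5 half-note beats per measure
Total = 5 × 6 measures
= 30 half-note beats


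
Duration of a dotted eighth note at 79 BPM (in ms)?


Let's work it out.
One quarter-note beat = 60000 / BPM = 60000 / 79 ms
Dotted eighth note = 3/4 × quarter note
Duration = 3/4 × 60000 / 79 = 45000 / 79
= 569.6 ms


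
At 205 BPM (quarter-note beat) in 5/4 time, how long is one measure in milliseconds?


Step by step:
Quarter-note beat duration = 60000 / 205 ms
Beats per measure (5/4) = 5
One measure = 5 × 60000 / 205 = 300000 / 205 ms
= 1463.4 ms


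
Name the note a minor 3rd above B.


Step by step:
A 3rd spans 3 letter names, so from B we land on D
A minor 3rd = 3 semitones above B
Spell D at that pitch: D
= D


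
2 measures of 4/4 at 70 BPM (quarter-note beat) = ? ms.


Quarter-note beat duration = 60000 / 70 ms
Beats per measure (4/4) = 4
One measure = 4 × 60000 / 70 = 240000 / 70 ms
2 measures = 2 × 240000 / 70 = 480000 / 70
= 6857.1 ms


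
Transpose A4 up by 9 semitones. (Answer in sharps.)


A4: chromatic position 9 in octave 4 → absolute = 4×12 + 9 = 57
Transpose up 9: 57 + 9 = 66
66 = 5×12 + 6 → F# in octave 5
Result = F#5


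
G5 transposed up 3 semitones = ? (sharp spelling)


Step by step:
G5: chromatic position 7 in octave 5 → absolute = 5×12 + 7 = 67
Transpose up 3: 67 + 3 = 70
70 = 5×12 + 10 → A# in octave 5
Result = A#5


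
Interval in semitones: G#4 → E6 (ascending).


Working:
Absolute semitone position = octave×12 + chromatic position
G#4: 4×12 + 8 = 56
E6: 6×12 + 4 = 76
Difference = 76 - 56 = 20
= 20 semitones


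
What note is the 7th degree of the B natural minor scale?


Step by step:
Natural minor scale pattern: W-H-W-W-H-W-W (2-1-2-2-1-2-2 semitones)
Starting from B:
  B + 2 semitones → C#
  C# + 1 semitone → D
  D + 2 semitones → E
  E + 2 semitones → F#
  F# + 1 semitone → G
  G + 2 semitones → A
  A + 2 semitones → B
Scale: B C# D E F# G A
Degree 7 = A


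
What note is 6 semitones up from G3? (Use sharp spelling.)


G3: chromatic position 7 in octave 3 → absolute = 3×12 + 7 = 43
Transpose up 6: 43 + 6 = 49
49 = 4×12 + 1 → C# in octave 4
Result = C#4


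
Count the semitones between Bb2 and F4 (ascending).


Solution.
Absolute semitone position = octave×12 + chromatic position
Bb2: 2×12 + 10 = 34
F4: 4×12 + 5 = 53
Difference = 53 - 34 = 19
= 19 semitones


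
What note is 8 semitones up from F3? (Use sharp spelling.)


Working:
F3: chromatic position 5 in octave 3 → absolute = 3×12 + 5 = 41
Transpose up 8: 41 + 8 = 49
49 = 4×12 + 1 → C# in octave 4
Result = C#4


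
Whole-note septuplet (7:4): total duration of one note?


Septuplet: 7 notes occupy the space of 4 whole notes
Space = 4 × 4 = 16 beats
Each septuplet note = 16 / 7 = 16/7 beats
= 16/7 beats


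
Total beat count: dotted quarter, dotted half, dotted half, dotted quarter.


Step by step:
Beat values:
  dotted quarter = 1.5 beats
  dotted half = 3 beats
  dotted half = 3 beats
  dotted quarter = 1.5 beats
Sum = 1.5 + 3 + 3 + 1.5
= 9 beats


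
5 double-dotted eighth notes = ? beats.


Reasoning:
Base eighth note = 1/2 beats
Dot 1 adds half the previous value: +1/4
Dot 2 adds half the previous value: +1/8
One double-dotted eighth = 1/2 + 1/4 + 1/8 = 7/8
5 of them = 5 × 7/8 = 35/8
= 35/8 beats


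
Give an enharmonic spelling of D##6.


Step by step:
Enharmonic notes sound the same pitch but are spelled with different letter names
D## and E name the same pitch class
= E6


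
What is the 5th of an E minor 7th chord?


Solution.
Minor 7th chord = root + minor 3rd + perfect 5th + minor 7th
Seventh chords stack in thirds, so the letter names are E-G-B-D
Root: E
Minor 3rd above E: G
Perfect 5th above E: B
Minor 7th above E: D
The 5th = B


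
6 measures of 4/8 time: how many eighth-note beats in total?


Time signature 4/8: the bottom number 8 means the eighth note gets one count
The top number 4 means 4 eighth-note beats per measure
Total = 4 × 6 measures
= 24 eighth-note beats


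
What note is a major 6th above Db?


A 6th spans 6 letter names, so from D we land on B
A major 6th = 9 semitones above Db
Spell B at that pitch: Bb
= Bb


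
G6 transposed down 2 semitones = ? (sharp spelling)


Step by step:
G6: chromatic position 7 in octave 6 → absolute = 6×12 + 7 = 79
Transpose down 2: 79 - 2 = 77
77 = 6×12 + 5 → F in octave 6
Result = F6


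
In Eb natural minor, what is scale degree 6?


Step by step:
Natural minor scale pattern: W-H-W-W-H-W-W (2-1-2-2-1-2-2 semitones)
Starting from Eb:
  Eb + 2 semitones → F
  F + 1 semitone → Gb
  Gb + 2 semitones → Ab
  Ab + 2 semitones → Bb
  Bb + 1 semitone → Cb
  Cb + 2 semitones → Db
  Db + 2 semitones → Eb
Scale: Eb F Gb Ab Bb Cb Db
Degree 6 = Cb


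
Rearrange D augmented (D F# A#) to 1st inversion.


Let's work it out.
Root position: D F# A#
1st inversion: move root up an octave
Bass note: F#
Notes (bottom to top) = F# A# D


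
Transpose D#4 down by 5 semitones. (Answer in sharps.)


Solution.
D#4: chromatic position 3 in octave 4 → absolute = 4×12 + 3 = 51
Transpose down 5: 51 - 5 = 46
46 = 3×12 + 10 → A# in octave 3
Result = A#3


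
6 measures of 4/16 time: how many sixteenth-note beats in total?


Time signature 4/16: the bottom number 16 means the sixteenth note gets one count
The top number 4 means 4 sixteenth-note beats per measure
Total = 4 × 6 measures
= 24 sixteenth-note beats


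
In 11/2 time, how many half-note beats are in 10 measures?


Time signature 11/2: the bottom number 2 means the half note gets one count
The top number 11 means 11 half-note beats per measure
Total = 11 × 10 measures
= 110 half-note beats


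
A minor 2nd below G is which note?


Working:
A 2nd spans 2 letter names, so from G we land on F
A minor 2nd = 1 semitone below G
Spell F at that pitch: F#
= F#


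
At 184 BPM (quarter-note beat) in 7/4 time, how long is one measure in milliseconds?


Quarter-note beat duration = 60000 / 184 ms
Beats per measure (7/4) = 7
One measure = 7 × 60000 / 184 = 420000 / 184 ms
= 2282.6 ms


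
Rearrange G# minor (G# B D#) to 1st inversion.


Let's work it out.
Root position: G# B D#
1st inversion: move root up an octave
Bass note: B
Notes (bottom to top) = B D# G#


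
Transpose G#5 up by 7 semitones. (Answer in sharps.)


Let's work it out.
G#5: chromatic position 8 in octave 5 → absolute = 5×12 + 8 = 68
Transpose up 7: 68 + 7 = 75
75 = 6×12 + 3 → D# in octave 6
Result = D#6


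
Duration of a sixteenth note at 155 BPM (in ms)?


Working:
One quarter-note beat = 60000 / BPM = 60000 / 155 ms
Sixteenth note = 1/4 × quarter note
Duration = 1/4 × 60000 / 155 = 15000 / 155
= 96.8 ms


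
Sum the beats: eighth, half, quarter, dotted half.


Working:
Beat values:
  eighth = 0.5 beats
  half = 2 beats
  quarter = 1 beat
  dotted half = 3 beats
Sum = 0.5 + 2 + 1 + 3
= 6.5 beats


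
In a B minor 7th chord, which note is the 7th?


Working:
Minor 7th chord = root + minor 3rd + perfect 5th + minor 7th
Seventh chords stack in thirds, so the letter names are B-D-F-A
Root: B
Minor 3rd above B: D
Perfect 5th above B: F#
Minor 7th above B: A
The 7th = A


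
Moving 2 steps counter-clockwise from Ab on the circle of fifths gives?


Working:
Each counter-clockwise step moves down a perfect 5th (= up a perfect 4th)
From Ab: Ab → Db → F#/Gb
= F#/Gb


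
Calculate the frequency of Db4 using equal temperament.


Let's work it out.
f = 440 × 2^(n/12) where n = semitones from A4
Db4: -8 semitones from A4
f = 440 × 2^(-8/12)
f = 277.18 Hz


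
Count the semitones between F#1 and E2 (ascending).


Solution.
Absolute semitone position = octave×12 + chromatic position
F#1: 1×12 + 6 = 18
E2: 2×12 + 4 = 28
Difference = 28 - 18 = 10
= 10 semitones


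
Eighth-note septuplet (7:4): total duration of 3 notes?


Reasoning:
Septuplet: 7 notes occupy the space of 4 eighth notes
Space = 4 × 1/2 = 2 beats
Each septuplet note = 2 / 7 = 2/7 beats
3 notes = 3 × 2/7 = 6/7
= 6/7 beats


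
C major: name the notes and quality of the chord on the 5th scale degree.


Working:
C major scale: C D E F G A B
Diatonic triad on degree 5 stacks scale notes 5, 7, 2: G B D
G→B = 4 semitones; G→D = 7 semitones → major triad
= G B D (major)


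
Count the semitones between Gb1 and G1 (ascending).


Absolute semitone position = octave×12 + chromatic position
Gb1: 1×12 + 6 = 18
G1: 1×12 + 7 = 19
Difference = 19 - 18 = 1
= 1 semitone


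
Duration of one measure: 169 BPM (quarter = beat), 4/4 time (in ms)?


Working:
Quarter-note beat duration = 60000 / 169 ms
Beats per measure (4/4) = 4
One measure = 4 × 60000 / 169 = 240000 / 169 ms
= 1420.1 ms


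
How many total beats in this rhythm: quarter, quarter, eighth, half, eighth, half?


Working:
Beat values:
  quarter = 1 beat
  quarter = 1 beat
  eighth = 0.5 beats
  half = 2 beats
  eighth = 0.5 beats
  half = 2 beats
Sum = 1 + 1 + 0.5 + 2 + 0.5 + 2
= 7 beats


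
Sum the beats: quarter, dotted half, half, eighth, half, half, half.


Solution.
Beat values:
  quarter = 1 beat
  dotted half = 3 beats
  half = 2 beats
  eighth = 0.5 beats
  half = 2 beats
  half = 2 beats
  half = 2 beats
Sum = 1 + 3 + 2 + 0.5 + 2 + 2 + 2
= 12.5 beats


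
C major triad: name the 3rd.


Let's work it out.
Major triad = root + major 3rd (4 semitones) + perfect 5th (7 semitones)
A triad on C stacks thirds, so the chord tones use letter names C-E-G
Root: C
Major 3rd above C: E
Perfect 5th above C: G
The 3rd = E


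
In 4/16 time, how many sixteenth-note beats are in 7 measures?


Reasoning:
Time signature 4/16: the bottom number 16 means the sixteenth note gets one count
The top number 4 means 4 sixteenth-note beats per measure
Total = 4 × 7 measures
= 28 sixteenth-note beats


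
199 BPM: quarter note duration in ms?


Let's work it out.
One quarter-note beat = 60000 / BPM = 60000 / 199 ms
Duration = 60000 / 199
= 301.5 ms


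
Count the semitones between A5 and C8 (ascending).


Reasoning:
Absolute semitone position = octave×12 + chromatic position
A5: 5×12 + 9 = 69
C8: 8×12 + 0 = 96
Difference = 96 - 69 = 27
= 27 semitones


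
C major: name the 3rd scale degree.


Working:
Major scale pattern: W-W-H-W-W-W-H (2-2-1-2-2-2-1 semitones)
Starting from C:
  C + 2 semitones → D
  D + 2 semitones → E
  E + 1 semitone → F
  F + 2 semitones → G
  G + 2 semitones → A
  A + 2 semitones → B
  B + 1 semitone → C
Scale: C D E F G A B
Degree 3 = E


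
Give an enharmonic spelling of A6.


Enharmonic notes sound the same pitch but are spelled with different letter names
A and Bbb name the same pitch class
= Bbb6


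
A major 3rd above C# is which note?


Let's work it out.
A 3rd spans 3 letter names, so from C we land on E
A major 3rd = 4 semitones above C#
Spell E at that pitch: E#
= E#


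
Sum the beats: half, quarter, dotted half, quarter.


Beat values:
  half = 2 beats
  quarter = 1 beat
  dotted half = 3 beats
  quarter = 1 beat
Sum = 2 + 1 + 3 + 1
= 7 beats


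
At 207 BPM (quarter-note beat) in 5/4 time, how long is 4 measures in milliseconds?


Let's work it out.
Quarter-note beat duration = 60000 / 207 ms
Beats per measure (5/4) = 5
One measure = 5 × 60000 / 207 = 300000 / 207 ms
4 measures = 4 × 300000 / 207 = 1200000 / 207
= 5797.1 ms


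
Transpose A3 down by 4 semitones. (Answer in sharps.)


Step by step:
A3: chromatic position 9 in octave 3 → absolute = 3×12 + 9 = 45
Transpose down 4: 45 - 4 = 41
41 = 3×12 + 5 → F in octave 3
Result = F3


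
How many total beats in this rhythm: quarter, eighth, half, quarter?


Beat values:
  quarter = 1 beat
  eighth = 0.5 beats
  half = 2 beats
  quarter = 1 beat
Sum = 1 + 0.5 + 2 + 1
= 4.5 beats


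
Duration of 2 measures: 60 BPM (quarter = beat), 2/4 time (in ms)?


Quarter-note beat duration = 60000 / 60 ms
Beats per measure (2/4) = 2
One measure = 2 × 60000 / 60 = 120000 / 60 ms
2 measures = 2 × 120000 / 60 = 240000 / 60
= 4000.0 ms


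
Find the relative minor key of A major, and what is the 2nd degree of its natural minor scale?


The relative minor shares the major's key signature and starts on its 6th degree
6th degree = a major 6th above the tonic; a major 6th above A is F#
→ relative minor of A major is F# minor
F# natural minor scale: F# G# A B C# D E
= F# minor; 2nd degree = G#


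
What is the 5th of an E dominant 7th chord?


Solution.
Dominant 7th chord = root + major 3rd + perfect 5th + minor 7th
Seventh chords stack in thirds, so the letter names are E-G-B-D
Root: E
Major 3rd above E: G#
Perfect 5th above E: B
Minor 7th above E: D
The 5th = B


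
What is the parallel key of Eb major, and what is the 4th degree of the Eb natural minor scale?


Let's work it out.
Parallel keys share the same tonic but differ in mode
Eb major → parallel is Eb minor
Eb natural minor scale: Eb F Gb Ab Bb Cb Db
= Eb minor; 4th degree = Ab


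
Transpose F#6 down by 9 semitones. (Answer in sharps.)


Reasoning:
F#6: chromatic position 6 in octave 6 → absolute = 6×12 + 6 = 78
Transpose down 9: 78 - 9 = 69
69 = 5×12 + 9 → A in octave 5
Result = A5


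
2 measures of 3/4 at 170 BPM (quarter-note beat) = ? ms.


Reasoning:
Quarter-note beat duration = 60000 / 170 ms
Beats per measure (3/4) = 3
One measure = 3 × 60000 / 170 = 180000 / 170 ms
2 measures = 2 × 180000 / 170 = 360000 / 170
= 2117.6 ms


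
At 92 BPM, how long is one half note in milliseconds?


Step by step:
One quarter-note beat = 60000 / BPM = 60000 / 92 ms
Half note = 2 × quarter note
Duration = 2 × 60000 / 92 = 120000 / 92
= 1304.3 ms


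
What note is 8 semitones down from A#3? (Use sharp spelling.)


A#3: chromatic position 10 in octave 3 → absolute = 3×12 + 10 = 46
Transpose down 8: 46 - 8 = 38
38 = 3×12 + 2 → D in octave 3
Result = D3


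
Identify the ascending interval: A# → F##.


Letter names: A → F spans 6 letter names → a 6th
Semitones: A# → F## = 9 half-steps
A 6th of 9 semitones is a major 6th
= major 6th


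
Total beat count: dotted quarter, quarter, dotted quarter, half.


Let's work it out.
Beat values:
  dotted quarter = 1.5 beats
  quarter = 1 beat
  dotted quarter = 1.5 beats
  half = 2 beats
Sum = 1.5 + 1 + 1.5 + 2
= 6 beats


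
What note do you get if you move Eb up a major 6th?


Solution.
major 6th: 6 letter names, 9 semitones
Letter: E + 5 → C
Pitch: Eb + 9 semitones, spelled as a C → C
= C


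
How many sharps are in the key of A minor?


Step by step:
Sharp minor keys follow the circle of fifths: A(0), E(1), B(2), F#(3), C#(4), G#(5), D#(6), A#(7)
A minor has 0 sharps
= 0 sharps


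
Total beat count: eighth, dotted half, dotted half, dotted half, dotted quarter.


Beat values:
  eighth = 0.5 beats
  dotted half = 3 beats
  dotted half = 3 beats
  dotted half = 3 beats
  dotted quarter = 1.5 beats
Sum = 0.5 + 3 + 3 + 3 + 1.5
= 11 beats


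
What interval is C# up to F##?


Step by step:
Letter names: C → F spans 4 letter names → a 4th
Semitones: C# → F## = 6 half-steps
A 4th of 6 semitones is an augmented 4th
= augmented 4th


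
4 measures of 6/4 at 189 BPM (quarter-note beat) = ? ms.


Let's work it out.
Quarter-note beat duration = 60000 / 189 ms
Beats per measure (6/4) = 6
One measure = 6 × 60000 / 189 = 360000 / 189 ms
4 measures = 4 × 360000 / 189 = 1440000 / 189
= 7619.0 ms


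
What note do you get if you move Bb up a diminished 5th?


Solution.
diminished 5th: 5 letter names, 6 semitones
Letter: B + 4 → F
Pitch: Bb + 6 semitones, spelled as an F → Fb
= Fb


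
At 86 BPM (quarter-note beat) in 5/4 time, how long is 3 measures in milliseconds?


Solution.
Quarter-note beat duration = 60000 / 86 ms
Beats per measure (5/4) = 5
One measure = 5 × 60000 / 86 = 300000 / 86 ms
3 measures = 3 × 300000 / 86 = 900000 / 86
= 10465.1 ms


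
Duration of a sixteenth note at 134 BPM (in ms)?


Working:
One quarter-note beat = 60000 / BPM = 60000 / 134 ms
Sixteenth note = 1/4 × quarter note
Duration = 1/4 × 60000 / 134 = 15000 / 134
= 111.9 ms


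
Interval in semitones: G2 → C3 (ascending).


Absolute semitone position = octave×12 + chromatic position
G2: 2×12 + 7 = 31
C3: 3×12 + 0 = 36
Difference = 36 - 31 = 5
= 5 semitones


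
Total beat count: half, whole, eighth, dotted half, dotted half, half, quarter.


Reasoning:
Beat values:
  half = 2 beats
  whole = 4 beats
  eighth = 0.5 beats
  dotted half = 3 beats
  dotted half = 3 beats
  half = 2 beats
  quarter = 1 beat
Sum = 2 + 4 + 0.5 + 3 + 3 + 2 + 1
= 15.5 beats


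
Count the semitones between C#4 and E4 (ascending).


Solution.
Absolute semitone position = octave×12 + chromatic position
C#4: 4×12 + 1 = 49
E4: 4×12 + 4 = 52
Difference = 52 - 49 = 3
= 3 semitones


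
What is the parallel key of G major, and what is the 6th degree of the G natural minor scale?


Let's work it out.
Parallel keys share the same tonic but differ in mode
G major → parallel is G minor
G natural minor scale: G A Bb C D Eb F
= G minor; 6th degree = Eb


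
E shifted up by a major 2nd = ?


Solution.
major 2nd: 2 letter names, 2 semitones
Letter: E + 1 → F
Pitch: E + 2 semitones, spelled as an F → F#
= F#


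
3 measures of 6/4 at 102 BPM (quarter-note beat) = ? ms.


Quarter-note beat duration = 60000 / 102 ms
Beats per measure (6/4) = 6
One measure = 6 × 60000 / 102 = 360000 / 102 ms
3 measures = 3 × 360000 / 102 = 1080000 / 102
= 10588.2 ms


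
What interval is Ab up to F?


Let's work it out.
Letter names: A → F spans 6 letter names → a 6th
Semitones: Ab → F = 9 half-steps
A 6th of 9 semitones is a major 6th
= major 6th


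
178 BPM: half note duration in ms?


One quarter-note beat = 60000 / BPM = 60000 / 178 ms
Half note = 2 × quarter note
Duration = 2 × 60000 / 178 = 120000 / 178
= 674.2 ms


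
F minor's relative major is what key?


Step by step:
The relative major shares the key signature and is a minor 3rd above the minor tonic
A minor 3rd above F is Ab
→ relative major of F minor is Ab major
= Ab major


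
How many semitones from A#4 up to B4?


Solution.
Absolute semitone position = octave×12 + chromatic position
A#4: 4×12 + 10 = 58
B4: 4×12 + 11 = 59
Difference = 59 - 58 = 1
= 1 semitone


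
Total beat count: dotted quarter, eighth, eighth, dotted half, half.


Reasoning:
Beat values:
  dotted quarter = 1.5 beats
  eighth = 0.5 beats
  eighth = 0.5 beats
  dotted half = 3 beats
  half = 2 beats
Sum = 1.5 + 0.5 + 0.5 + 3 + 2
= 7.5 beats


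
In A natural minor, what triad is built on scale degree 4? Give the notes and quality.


Let's work it out.
A natural minor scale: A B C D E F G
Diatonic triad on degree 4 stacks scale notes 4, 6, 1: D F A
D→F = 3 semitones; D→A = 7 semitones → minor triad
= D F A (minor)


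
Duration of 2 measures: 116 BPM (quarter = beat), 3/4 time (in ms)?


Working:
Quarter-note beat duration = 60000 / 116 ms
Beats per measure (3/4) = 3
One measure = 3 × 60000 / 116 = 180000 / 116 ms
2 measures = 2 × 180000 / 116 = 360000 / 116
= 3103.4 ms


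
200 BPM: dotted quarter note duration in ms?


One quarter-note beat = 60000 / BPM = 60000 / 200 ms
Dotted quarter note = 3/2 × quarter note
Duration = 3/2 × 60000 / 200 = 90000 / 200
= 450.0 ms


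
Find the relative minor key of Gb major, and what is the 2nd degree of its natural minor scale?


The relative minor shares the major's key signature and starts on its 6th degree
6th degree = a major 6th above the tonic; a major 6th above Gb is Eb
→ relative minor of Gb major is Eb minor
Eb natural minor scale: Eb F Gb Ab Bb Cb Db
= Eb minor; 2nd degree = F


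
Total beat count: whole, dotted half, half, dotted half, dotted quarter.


Reasoning:
Beat values:
  whole = 4 beats
  dotted half = 3 beats
  half = 2 beats
  dotted half = 3 beats
  dotted quarter = 1.5 beats
Sum = 4 + 3 + 2 + 3 + 1.5
= 13.5 beats


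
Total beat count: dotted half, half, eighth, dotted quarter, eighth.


Beat values:
  dotted half = 3 beats
  half = 2 beats
  eighth = 0.5 beats
  dotted quarter = 1.5 beats
  eighth = 0.5 beats
Sum = 3 + 2 + 0.5 + 1.5 + 0.5
= 7.5 beats


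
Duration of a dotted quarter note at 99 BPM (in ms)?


Working:
One quarter-note beat = 60000 / BPM = 60000 / 99 ms
Dotted quarter note = 3/2 × quarter note
Duration = 3/2 × 60000 / 99 = 90000 / 99
= 909.1 ms


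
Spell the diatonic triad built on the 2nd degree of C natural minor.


C natural minor scale: C D Eb F G Ab Bb
Diatonic triad on degree 2 stacks scale notes 2, 4, 6: D F Ab
D→F = 3 semitones; D→Ab = 6 semitones → diminished triad
= D F Ab (diminished)


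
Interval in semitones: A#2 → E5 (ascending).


Let's work it out.
Absolute semitone position = octave×12 + chromatic position
A#2: 2×12 + 10 = 34
E5: 5×12 + 4 = 64
Difference = 64 - 34 = 30
= 30 semitones


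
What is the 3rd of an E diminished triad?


Diminished triad = root + minor 3rd (3 semitones) + diminished 5th (6 semitones)
A triad on E stacks thirds, so the chord tones use letter names E-G-B
Root: E
Minor 3rd above E: G
Diminished 5th above E: Bb
The 3rd = G


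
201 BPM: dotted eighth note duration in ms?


One quarter-note beat = 60000 / BPM = 60000 / 201 ms
Dotted eighth note = 3/4 × quarter note
Duration = 3/4 × 60000 / 201 = 45000 / 201
= 223.9 ms


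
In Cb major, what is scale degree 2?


Major scale pattern: W-W-H-W-W-W-H (2-2-1-2-2-2-1 semitones)
Starting from Cb:
  Cb + 2 semitones → Db
  Db + 2 semitones → Eb
  Eb + 1 semitone → Fb
  Fb + 2 semitones → Gb
  Gb + 2 semitones → Ab
  Ab + 2 semitones → Bb
  Bb + 1 semitone → Cb
Scale: Cb Db Eb Fb Gb Ab Bb
Degree 2 = Db


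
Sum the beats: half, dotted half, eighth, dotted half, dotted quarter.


Reasoning:
Beat values:
  half = 2 beats
  dotted half = 3 beats
  eighth = 0.5 beats
  dotted half = 3 beats
  dotted quarter = 1.5 beats
Sum = 2 + 3 + 0.5 + 3 + 1.5
= 10 beats


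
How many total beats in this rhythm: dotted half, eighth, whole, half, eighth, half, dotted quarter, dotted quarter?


Step by step:
Beat values:
  dotted half = 3 beats
  eighth = 0.5 beats
  whole = 4 beats
  half = 2 beats
  eighth = 0.5 beats
  half = 2 beats
  dotted quarter = 1.5 beats
  dotted quarter = 1.5 beats
Sum = 3 + 0.5 + 4 + 2 + 0.5 + 2 + 1.5 + 1.5
= 15 beats


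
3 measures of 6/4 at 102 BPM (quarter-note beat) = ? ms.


Solution.
Quarter-note beat duration = 60000 / 102 ms
Beats per measure (6/4) = 6
One measure = 6 × 60000 / 102 = 360000 / 102 ms
3 measures = 3 × 360000 / 102 = 1080000 / 102
= 10588.2 ms


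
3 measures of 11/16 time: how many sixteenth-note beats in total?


Working:
Time signature 11/16: the bottom number 16 means the sixteenth note gets one count
The top number 11 means 11 sixteenth-note beats per measure
Total = 11 × 3 measures
= 33 sixteenth-note beats


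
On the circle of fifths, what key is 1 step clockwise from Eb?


Each clockwise step on the circle of fifths moves up a perfect 5th
From Eb: Eb → Bb
= Bb


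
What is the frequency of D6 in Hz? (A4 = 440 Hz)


f = 440 × 2^(n/12) where n = semitones from A4
D6: 17 semitones from A4
f = 440 × 2^(17/12)
f = 1174.66 Hz


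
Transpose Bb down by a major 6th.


Let's work it out.
major 6th: 6 letter names, 9 semitones
Letter: B - 5 → D
Pitch: Bb - 9 semitones, spelled as a D → Db
= Db


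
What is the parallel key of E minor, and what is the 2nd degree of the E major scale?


Reasoning:
Parallel keys share the same tonic but differ in mode
E minor → parallel is E major
E major scale: E F# G# A B C# D#
= E major; 2nd degree = F#


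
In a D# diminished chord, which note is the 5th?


Working:
Diminished triad = root + minor 3rd (3 semitones) + diminished 5th (6 semitones)
A triad on D# stacks thirds, so the chord tones use letter names D-F-A
Root: D#
Minor 3rd above D#: F#
Diminished 5th above D#: A
The 5th = A


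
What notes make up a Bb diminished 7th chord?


Working:
Diminished 7th chord = root + minor 3rd + diminished 5th + diminished 7th
Seventh chords stack in thirds, so the letter names are B-D-F-A
Root: Bb
Minor 3rd above Bb: Db
Diminished 5th above Bb: Fb
Diminished 7th above Bb: Abb
Chord = Bb Db Fb Abb


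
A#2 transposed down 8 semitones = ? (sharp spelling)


Solution.
A#2: chromatic position 10 in octave 2 → absolute = 2×12 + 10 = 34
Transpose down 8: 34 - 8 = 26
26 = 2×12 + 2 → D in octave 2
Result = D2
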